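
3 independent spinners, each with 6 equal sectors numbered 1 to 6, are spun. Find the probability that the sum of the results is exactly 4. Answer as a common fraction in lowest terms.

1/72

There are 6^3 = 216 equally likely outcomes.
The number of ordered 3-tuples from {1,…,6} summing to 4 is 3.
P(sum = 4) = 3/216 = 1/72.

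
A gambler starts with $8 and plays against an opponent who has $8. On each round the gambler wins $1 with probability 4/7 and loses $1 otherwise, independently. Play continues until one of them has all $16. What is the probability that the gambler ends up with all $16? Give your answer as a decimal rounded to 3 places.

0.909

Let r = q/p = (3/7)/(4/7) = 3/4. The recurrence P(i) = p·P(i+1) + q·P(i−1) with P(0)=0, P(16)=1 gives P(i) = (1 − r^i)/(1 − r^16).
P(8) = (1 − (3/4)^8) / (1 − (3/4)^16) = 65536/72097 ≈ 0.909.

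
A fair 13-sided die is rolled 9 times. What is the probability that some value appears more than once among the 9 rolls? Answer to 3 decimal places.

0.976

P(all 9 different) = 13/13 · 12/13 · ··· · 5/13 ≈ 0.024.
P(at least two equal) = 1 − 0.024 = 0.976.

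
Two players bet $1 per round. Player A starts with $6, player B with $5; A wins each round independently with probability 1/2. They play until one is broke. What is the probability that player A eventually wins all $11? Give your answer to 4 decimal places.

With a fair step, P(i) = ½P(i−1) + ½P(i+1) with P(0)=0, P(11)=1 has the linear solution P(i) = i/11.
P(6) = 6/11 ≈ 0.5455.

0.5455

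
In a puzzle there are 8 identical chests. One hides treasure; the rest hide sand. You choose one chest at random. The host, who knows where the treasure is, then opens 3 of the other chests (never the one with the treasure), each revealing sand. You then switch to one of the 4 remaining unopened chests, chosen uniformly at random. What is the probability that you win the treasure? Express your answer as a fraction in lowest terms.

Your original chest holds the treasure with probability 1/8, so the other 7 collectively hold it with probability 7/8.
The host can always find 3 empty chests to open, so the reveals don't change that 7/8; it is now spread over the 4 remaining unopened chests.
P(win by switching) = (7/8) · (1/4) = 7/32.

7/32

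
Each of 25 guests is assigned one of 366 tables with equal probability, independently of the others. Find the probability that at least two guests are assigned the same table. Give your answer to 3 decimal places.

It's easier to compute the probability that all 25 are distinct.
P(all distinct) = 366/366 · 365/366 · ··· · 342/366 ≈ 0.432.
So the probability of at least one match is 1 − 0.432 = 0.568.

0.568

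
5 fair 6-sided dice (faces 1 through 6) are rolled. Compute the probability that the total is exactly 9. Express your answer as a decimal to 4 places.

There are 6^5 = 7776 equally likely outcomes.
The number of ordered 5-tuples from {1,…,6} summing to 9 is 70.
P(sum = 9) = 70/7776 = 35/3888 ≈ 0.0090.

0.0090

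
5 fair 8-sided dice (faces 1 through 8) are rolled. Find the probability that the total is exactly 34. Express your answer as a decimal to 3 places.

0.006

There are 8^5 = 32768 equally likely outcomes.
The number of ordered 5-tuples from {1,…,8} summing to 34 is 210.
P(sum = 34) = 210/32768 = 105/16384 ≈ 0.006.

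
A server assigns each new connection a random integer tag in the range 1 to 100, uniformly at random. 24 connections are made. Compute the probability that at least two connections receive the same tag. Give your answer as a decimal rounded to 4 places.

0.9505

It's easier to compute the probability that all 24 are distinct.
P(all distinct) = 100/100 · 99/100 · ··· · 77/100 ≈ 0.0495.
So the probability of at least one match is 1 − 0.0495 = 0.9505.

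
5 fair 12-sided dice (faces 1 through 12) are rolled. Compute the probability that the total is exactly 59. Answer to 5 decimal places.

0.00002

There are 12^5 = 248832 equally likely outcomes.
The number of ordered 5-tuples from {1,…,12} summing to 59 is 5.
P(sum = 59) = 5/248832 ≈ 0.00002.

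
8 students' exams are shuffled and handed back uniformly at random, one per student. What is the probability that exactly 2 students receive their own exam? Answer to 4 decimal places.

0.1840

Choose which 2 of the 8 are fixed: C(8,2) = 28 ways.
The remaining 6 must have no fixed point: D(6) = 265.
P = 28·265/40320 = 53/288 ≈ 0.1840.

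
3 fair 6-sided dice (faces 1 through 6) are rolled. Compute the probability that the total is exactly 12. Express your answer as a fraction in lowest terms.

There are 6^3 = 216 equally likely outcomes.
The number of ordered 3-tuples from {1,…,6} summing to 12 is 25.
P(sum = 12) = 25/216.

25/216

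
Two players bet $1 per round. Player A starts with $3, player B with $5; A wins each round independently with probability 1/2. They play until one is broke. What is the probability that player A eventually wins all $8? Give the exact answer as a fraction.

3/8

With a fair step, P(i) = ½P(i−1) + ½P(i+1) with P(0)=0, P(8)=1 has the linear solution P(i) = i/8.
P(3) = 3/8.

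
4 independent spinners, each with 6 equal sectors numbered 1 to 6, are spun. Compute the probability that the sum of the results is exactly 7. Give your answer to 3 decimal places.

There are 6^4 = 1296 equally likely outcomes.
The number of ordered 4-tuples from {1,…,6} summing to 7 is 20.
P(sum = 7) = 20/1296 = 5/324 ≈ 0.015.

0.015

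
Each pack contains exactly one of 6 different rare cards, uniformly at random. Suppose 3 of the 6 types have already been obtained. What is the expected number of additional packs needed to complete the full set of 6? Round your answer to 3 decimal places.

11.000

Starting from 3 distinct types, each trial gives a new one with probability (6−i)/6 when i types are held, so the wait for the next new type is 6/(6−i).
E = 6/3 + 6/2 + 6/1 = 11 ≈ 11.000.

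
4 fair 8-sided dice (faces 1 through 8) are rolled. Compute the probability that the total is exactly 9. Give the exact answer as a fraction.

There are 8^4 = 4096 equally likely outcomes.
The number of ordered 4-tuples from {1,…,8} summing to 9 is 56.
P(sum = 9) = 56/4096 = 7/512.

7/512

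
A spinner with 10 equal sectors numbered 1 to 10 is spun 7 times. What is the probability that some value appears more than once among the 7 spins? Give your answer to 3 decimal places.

0.940

P(all 7 different) = 10/10 · 9/10 · ··· · 4/10 ≈ 0.060.
P(at least two equal) = 1 − 0.060 = 0.940.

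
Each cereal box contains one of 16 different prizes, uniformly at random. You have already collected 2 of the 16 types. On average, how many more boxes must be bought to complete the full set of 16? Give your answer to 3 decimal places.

52.025

Starting from 2 distinct types, each trial gives a new one with probability (16−i)/16 when i types are held, so the wait for the next new type is 16/(16−i).
E = 16/14 + 16/13 + 16/12 + 16/11 + 16/10 + 16/9 + 16/8 + 16/7 + 16/6 + 16/5 + 16/4 + 16/3 + 16/2 + 16/1 = 2343466/45045 ≈ 52.025.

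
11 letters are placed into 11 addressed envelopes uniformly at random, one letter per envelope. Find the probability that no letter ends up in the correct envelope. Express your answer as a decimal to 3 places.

0.368

This is the derangement probability: permutations of 11 with no fixed point.
D(11) = 11! · (1 − 1/1! + 1/2! − ··· + (−1)^11/11!) = 14684570.
P = 14684570/39916800 = 1468457/3991680 ≈ 0.368.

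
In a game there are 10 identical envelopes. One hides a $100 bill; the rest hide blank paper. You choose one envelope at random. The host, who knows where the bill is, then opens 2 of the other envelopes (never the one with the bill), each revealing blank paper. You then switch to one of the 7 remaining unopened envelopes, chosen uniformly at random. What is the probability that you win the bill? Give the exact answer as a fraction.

9/70

Your original envelope holds the bill with probability 1/10, so the other 9 collectively hold it with probability 9/10.
The host can always find 2 empty envelopes to open, so the reveals don't change that 9/10; it is now spread over the 7 remaining unopened envelopes.
P(win by switching) = (9/10) · (1/7) = 9/70.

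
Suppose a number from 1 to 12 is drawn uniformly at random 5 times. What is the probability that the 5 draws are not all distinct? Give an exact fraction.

89/144

P(all 5 different) = 12/12 · 11/12 · ··· · 8/12 = 55/144.
P(at least two equal) = 1 − 55/144 = 89/144.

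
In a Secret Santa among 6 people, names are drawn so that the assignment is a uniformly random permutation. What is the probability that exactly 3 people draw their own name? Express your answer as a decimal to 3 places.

0.056

Choose which 3 of the 6 are fixed: C(6,3) = 20 ways.
The remaining 3 must have no fixed point: D(3) = 2.
P = 20·2/720 = 1/18 ≈ 0.056.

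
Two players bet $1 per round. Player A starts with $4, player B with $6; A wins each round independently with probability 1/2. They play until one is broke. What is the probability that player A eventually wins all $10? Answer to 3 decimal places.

0.400

With a fair step, P(i) = ½P(i−1) + ½P(i+1) with P(0)=0, P(10)=1 has the linear solution P(i) = i/10.
P(4) = 4/10 = 2/5 ≈ 0.400.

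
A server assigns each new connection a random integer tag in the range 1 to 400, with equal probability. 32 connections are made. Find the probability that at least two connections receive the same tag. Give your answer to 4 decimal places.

0.7203

It's easier to compute the probability that all 32 are distinct.
P(all distinct) = 400/400 · 399/400 · ··· · 369/400 ≈ 0.2797.
So the probability of at least one match is 1 − 0.2797 = 0.7203.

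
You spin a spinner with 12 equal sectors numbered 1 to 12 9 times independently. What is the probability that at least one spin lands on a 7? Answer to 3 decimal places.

P(no spin lands on a 7) = (11/12)^9 ≈ 0.457.
P(at least one) = 1 − 0.457 = 0.543.

0.543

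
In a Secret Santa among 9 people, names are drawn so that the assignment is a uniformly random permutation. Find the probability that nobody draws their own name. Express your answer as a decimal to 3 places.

This is the derangement probability: permutations of 9 with no fixed point.
D(9) = 9! · (1 − 1/1! + 1/2! − ··· + (−1)^9/9!) = 133496.
P = 133496/362880 = 16687/45360 ≈ 0.368.

0.368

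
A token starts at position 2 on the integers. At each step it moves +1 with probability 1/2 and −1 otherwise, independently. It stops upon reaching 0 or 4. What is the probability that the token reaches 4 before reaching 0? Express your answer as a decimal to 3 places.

With a fair step, P(i) = ½P(i−1) + ½P(i+1) with P(0)=0, P(4)=1 has the linear solution P(i) = i/4.
P(2) = 2/4 = 1/2 ≈ 0.500.

0.500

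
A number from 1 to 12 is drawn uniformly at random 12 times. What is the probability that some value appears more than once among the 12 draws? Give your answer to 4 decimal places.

0.9999

P(all 12 different) = 12/12 · 11/12 · ··· · 1/12 ≈ 0.0001.
P(at least two equal) = 1 − 0.0001 = 0.9999.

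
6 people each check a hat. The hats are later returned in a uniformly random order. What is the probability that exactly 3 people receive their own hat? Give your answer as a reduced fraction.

Choose which 3 of the 6 are fixed: C(6,3) = 20 ways.
The remaining 3 must have no fixed point: D(3) = 2.
P = 20·2/720 = 1/18.

1/18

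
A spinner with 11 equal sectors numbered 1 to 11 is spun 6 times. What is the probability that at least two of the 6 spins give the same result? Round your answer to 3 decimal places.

0.812

P(all 6 different) = 11/11 · 10/11 · ··· · 6/11 ≈ 0.188.
P(at least two equal) = 1 − 0.188 = 0.812.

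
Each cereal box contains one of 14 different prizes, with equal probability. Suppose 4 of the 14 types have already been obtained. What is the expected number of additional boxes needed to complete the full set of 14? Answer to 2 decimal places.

Starting from 4 distinct types, each trial gives a new one with probability (14−i)/14 when i types are held, so the wait for the next new type is 14/(14−i).
E = 14/10 + 14/9 + 14/8 + 14/7 + 14/6 + 14/5 + 14/4 + 14/3 + 14/2 + 14/1 = 7381/180 ≈ 41.01.

41.01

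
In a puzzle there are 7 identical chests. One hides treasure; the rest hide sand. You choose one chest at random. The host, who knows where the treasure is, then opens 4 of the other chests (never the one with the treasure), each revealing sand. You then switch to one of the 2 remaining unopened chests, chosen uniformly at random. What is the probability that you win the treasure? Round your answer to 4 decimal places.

0.4286

Your original chest holds the treasure with probability 1/7, so the other 6 collectively hold it with probability 6/7.
The host can always find 4 empty chests to open, so the reveals don't change that 6/7; it is now spread over the 2 remaining unopened chests.
P(win by switching) = (6/7) · (1/2) = 3/7 ≈ 0.4286.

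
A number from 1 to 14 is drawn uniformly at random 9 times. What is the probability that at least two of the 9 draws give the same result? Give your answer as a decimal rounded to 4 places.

0.9648

P(all 9 different) = 14/14 · 13/14 · ··· · 6/14 ≈ 0.0352.
P(at least two equal) = 1 − 0.0352 = 0.9648.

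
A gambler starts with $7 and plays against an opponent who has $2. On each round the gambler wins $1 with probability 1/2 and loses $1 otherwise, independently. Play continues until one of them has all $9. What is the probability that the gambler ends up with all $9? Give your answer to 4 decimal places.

0.7778

With a fair step, P(i) = ½P(i−1) + ½P(i+1) with P(0)=0, P(9)=1 has the linear solution P(i) = i/9.
P(7) = 7/9 ≈ 0.7778.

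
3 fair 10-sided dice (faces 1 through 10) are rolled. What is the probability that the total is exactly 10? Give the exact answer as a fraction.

9/250

There are 10^3 = 1000 equally likely outcomes.
The number of ordered 3-tuples from {1,…,10} summing to 10 is 36.
P(sum = 10) = 36/1000 = 9/250.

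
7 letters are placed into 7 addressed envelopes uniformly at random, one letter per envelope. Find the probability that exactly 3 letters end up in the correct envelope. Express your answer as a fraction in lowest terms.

Choose which 3 of the 7 are fixed: C(7,3) = 35 ways.
The remaining 4 must have no fixed point: D(4) = 9.
P = 35·9/5040 = 1/16.

1/16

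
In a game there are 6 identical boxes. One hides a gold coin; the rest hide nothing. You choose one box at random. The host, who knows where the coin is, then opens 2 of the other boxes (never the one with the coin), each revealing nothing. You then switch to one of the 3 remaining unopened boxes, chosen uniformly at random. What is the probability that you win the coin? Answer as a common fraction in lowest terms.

5/18

Your original box holds the coin with probability 1/6, so the other 5 collectively hold it with probability 5/6.
The host can always find 2 empty boxes to open, so the reveals don't change that 5/6; it is now spread over the 3 remaining unopened boxes.
P(win by switching) = (5/6) · (1/3) = 5/18.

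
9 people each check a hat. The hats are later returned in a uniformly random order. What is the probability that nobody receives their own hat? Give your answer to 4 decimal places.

0.3679

This is the derangement probability: permutations of 9 with no fixed point.
D(9) = 9! · (1 − 1/1! + 1/2! − ··· + (−1)^9/9!) = 133496.
P = 133496/362880 = 16687/45360 ≈ 0.3679.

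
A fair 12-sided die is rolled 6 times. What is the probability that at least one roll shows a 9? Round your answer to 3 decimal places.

P(no roll shows a 9) = (11/12)^6 ≈ 0.593.
P(at least one) = 1 − 0.593 = 0.407.

0.407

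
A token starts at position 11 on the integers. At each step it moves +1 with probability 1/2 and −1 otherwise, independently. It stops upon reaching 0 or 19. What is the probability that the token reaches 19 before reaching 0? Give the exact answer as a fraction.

With a fair step, P(i) = ½P(i−1) + ½P(i+1) with P(0)=0, P(19)=1 has the linear solution P(i) = i/19.
P(11) = 11/19.

11/19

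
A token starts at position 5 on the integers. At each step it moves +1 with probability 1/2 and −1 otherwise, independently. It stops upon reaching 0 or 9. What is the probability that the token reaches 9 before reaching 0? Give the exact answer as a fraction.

With a fair step, P(i) = ½P(i−1) + ½P(i+1) with P(0)=0, P(9)=1 has the linear solution P(i) = i/9.
P(5) = 5/9.

5/9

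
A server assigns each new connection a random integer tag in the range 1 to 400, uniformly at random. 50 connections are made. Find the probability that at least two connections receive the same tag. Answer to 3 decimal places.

It's easier to compute the probability that all 50 are distinct.
P(all distinct) = 400/400 · 399/400 · ··· · 351/400 ≈ 0.041.
So the probability of at least one match is 1 − 0.041 = 0.959.

0.959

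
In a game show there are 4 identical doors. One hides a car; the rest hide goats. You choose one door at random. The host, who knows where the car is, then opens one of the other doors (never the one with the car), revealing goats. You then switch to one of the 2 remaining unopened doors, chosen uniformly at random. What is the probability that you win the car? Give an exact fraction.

Your original door holds the car with probability 1/4, so the other 3 collectively hold it with probability 3/4.
The host can always find an empty door to open, so this doesn't change that 3/4; it is now spread over the 2 remaining unopened doors.
P(win by switching) = (3/4) · (1/2) = 3/8.

3/8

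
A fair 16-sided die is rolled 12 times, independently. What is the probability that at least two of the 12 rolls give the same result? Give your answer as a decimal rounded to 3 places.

P(all 12 different) = 16/16 · 15/16 · ··· · 5/16 ≈ 0.003.
P(at least two equal) = 1 − 0.003 = 0.997.

0.997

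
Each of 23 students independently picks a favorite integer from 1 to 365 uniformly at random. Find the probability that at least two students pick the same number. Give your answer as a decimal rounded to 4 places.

It's easier to compute the probability that all 23 are distinct.
P(all distinct) = 365/365 · 364/365 · ··· · 343/365 ≈ 0.4927.
So the probability of at least one match is 1 − 0.4927 = 0.5073.

0.5073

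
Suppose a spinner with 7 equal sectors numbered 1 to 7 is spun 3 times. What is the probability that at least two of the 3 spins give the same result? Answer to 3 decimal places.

0.388

P(all 3 different) = 7/7 · 6/7 · ··· · 5/7 ≈ 0.612.
P(at least two equal) = 1 − 0.612 = 0.388.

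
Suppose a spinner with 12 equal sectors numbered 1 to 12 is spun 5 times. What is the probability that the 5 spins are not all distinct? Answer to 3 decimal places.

P(all 5 different) = 12/12 · 11/12 · ··· · 8/12 ≈ 0.382.
P(at least two equal) = 1 − 0.382 = 0.618.

0.618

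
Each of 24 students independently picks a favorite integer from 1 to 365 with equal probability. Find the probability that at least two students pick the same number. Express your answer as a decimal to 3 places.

0.538

It's easier to compute the probability that all 24 are distinct.
P(all distinct) = 365/365 · 364/365 · ··· · 342/365 ≈ 0.462.
So the probability of at least one match is 1 − 0.462 = 0.538.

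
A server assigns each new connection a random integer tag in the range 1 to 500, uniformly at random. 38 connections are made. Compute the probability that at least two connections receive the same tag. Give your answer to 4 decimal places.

0.7637

It's easier to compute the probability that all 38 are distinct.
P(all distinct) = 500/500 · 499/500 · ··· · 463/500 ≈ 0.2363.
So the probability of at least one match is 1 − 0.2363 = 0.7637.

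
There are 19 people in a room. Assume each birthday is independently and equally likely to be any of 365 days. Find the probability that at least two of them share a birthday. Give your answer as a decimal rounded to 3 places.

It's easier to compute the probability that all 19 are distinct.
P(all distinct) = 365/365 · 364/365 · ··· · 347/365 ≈ 0.621.
So the probability of at least one match is 1 − 0.621 = 0.379.

0.379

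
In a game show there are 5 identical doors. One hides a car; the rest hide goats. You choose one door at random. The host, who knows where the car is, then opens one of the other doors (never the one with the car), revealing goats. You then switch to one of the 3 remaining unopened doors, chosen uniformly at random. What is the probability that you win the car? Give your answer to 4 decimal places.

0.2667

Your original door holds the car with probability 1/5, so the other 4 collectively hold it with probability 4/5.
The host can always find an empty door to open, so this doesn't change that 4/5; it is now spread over the 3 remaining unopened doors.
P(win by switching) = (4/5) · (1/3) = 4/15 ≈ 0.2667.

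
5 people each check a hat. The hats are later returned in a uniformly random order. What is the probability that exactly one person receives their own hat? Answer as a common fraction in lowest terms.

Choose which one is fixed: C(5,1) = 5 ways.
The remaining 4 must have no fixed point: D(4) = 9.
P = 5·9/120 = 3/8.

3/8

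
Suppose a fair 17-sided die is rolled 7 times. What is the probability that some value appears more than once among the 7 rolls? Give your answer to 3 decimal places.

P(all 7 different) = 17/17 · 16/17 · ··· · 11/17 ≈ 0.239.
P(at least two equal) = 1 − 0.239 = 0.761.

0.761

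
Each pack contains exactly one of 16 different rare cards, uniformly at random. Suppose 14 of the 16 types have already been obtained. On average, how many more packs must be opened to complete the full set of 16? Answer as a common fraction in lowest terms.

24

Starting from 14 distinct types, each trial gives a new one with probability (16−i)/16 when i types are held, so the wait for the next new type is 16/(16−i).
E = 16/2 + 16/1 = 24.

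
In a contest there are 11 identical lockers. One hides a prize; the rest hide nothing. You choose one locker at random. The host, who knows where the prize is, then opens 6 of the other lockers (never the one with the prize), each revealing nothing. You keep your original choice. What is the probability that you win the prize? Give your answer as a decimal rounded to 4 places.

The host can always open 6 empty lockers regardless of your choice, so the reveals give no information about your original locker.
P(win by staying) = 1/11 ≈ 0.0909.

0.0909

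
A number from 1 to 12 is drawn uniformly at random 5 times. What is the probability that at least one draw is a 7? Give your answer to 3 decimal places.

P(no draw is a 7) = (11/12)^5 ≈ 0.647.
P(at least one) = 1 − 0.647 = 0.353.

0.353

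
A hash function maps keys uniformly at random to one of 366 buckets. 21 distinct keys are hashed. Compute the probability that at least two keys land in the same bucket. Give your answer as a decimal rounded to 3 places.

0.443

It's easier to compute the probability that all 21 are distinct.
P(all distinct) = 366/366 · 365/366 · ··· · 346/366 ≈ 0.557.
So the probability of at least one match is 1 − 0.557 = 0.443.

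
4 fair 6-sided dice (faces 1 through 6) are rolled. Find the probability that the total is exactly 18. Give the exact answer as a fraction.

There are 6^4 = 1296 equally likely outcomes.
The number of ordered 4-tuples from {1,…,6} summing to 18 is 80.
P(sum = 18) = 80/1296 = 5/81.

5/81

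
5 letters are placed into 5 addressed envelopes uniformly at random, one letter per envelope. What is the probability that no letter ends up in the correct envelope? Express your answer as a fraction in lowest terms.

11/30

This is the derangement probability: permutations of 5 with no fixed point.
D(5) = 5! · (1 − 1/1! + 1/2! − ··· + (−1)^5/5!) = 44.
P = 44/120 = 11/30.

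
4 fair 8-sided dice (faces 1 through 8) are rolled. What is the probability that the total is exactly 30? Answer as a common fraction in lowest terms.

There are 8^4 = 4096 equally likely outcomes.
The number of ordered 4-tuples from {1,…,8} summing to 30 is 10.
P(sum = 30) = 10/4096 = 5/2048.

5/2048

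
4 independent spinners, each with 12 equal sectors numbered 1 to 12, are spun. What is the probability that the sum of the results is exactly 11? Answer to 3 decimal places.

0.006

There are 12^4 = 20736 equally likely outcomes.
The number of ordered 4-tuples from {1,…,12} summing to 11 is 120.
P(sum = 11) = 120/20736 = 5/864 ≈ 0.006.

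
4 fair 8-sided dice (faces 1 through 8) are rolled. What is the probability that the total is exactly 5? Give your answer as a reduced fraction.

1/1024

There are 8^4 = 4096 equally likely outcomes.
The number of ordered 4-tuples from {1,…,8} summing to 5 is 4.
P(sum = 5) = 4/4096 = 1/1024.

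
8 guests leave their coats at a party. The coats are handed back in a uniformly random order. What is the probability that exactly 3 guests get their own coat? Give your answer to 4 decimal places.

0.0611

Choose which 3 of the 8 are fixed: C(8,3) = 56 ways.
The remaining 5 must have no fixed point: D(5) = 44.
P = 56·44/40320 = 11/180 ≈ 0.0611.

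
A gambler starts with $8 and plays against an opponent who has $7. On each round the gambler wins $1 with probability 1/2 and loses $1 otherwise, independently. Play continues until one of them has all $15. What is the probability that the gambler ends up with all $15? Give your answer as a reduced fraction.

With a fair step, P(i) = ½P(i−1) + ½P(i+1) with P(0)=0, P(15)=1 has the linear solution P(i) = i/15.
P(8) = 8/15.

8/15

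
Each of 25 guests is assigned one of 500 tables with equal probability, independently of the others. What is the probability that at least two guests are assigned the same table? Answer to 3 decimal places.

It's easier to compute the probability that all 25 are distinct.
P(all distinct) = 500/500 · 499/500 · ··· · 476/500 ≈ 0.543.
So the probability of at least one match is 1 − 0.543 = 0.457.

0.457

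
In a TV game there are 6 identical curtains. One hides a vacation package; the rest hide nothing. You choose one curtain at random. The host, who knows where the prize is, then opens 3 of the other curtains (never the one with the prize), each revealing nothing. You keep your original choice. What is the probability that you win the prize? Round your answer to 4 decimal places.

The host can always open 3 empty curtains regardless of your choice, so the reveals give no information about your original curtain.
P(win by staying) = 1/6 ≈ 0.1667.

0.1667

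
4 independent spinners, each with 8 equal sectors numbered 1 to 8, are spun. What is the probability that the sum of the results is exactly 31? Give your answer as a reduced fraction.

There are 8^4 = 4096 equally likely outcomes.
The number of ordered 4-tuples from {1,…,8} summing to 31 is 4.
P(sum = 31) = 4/4096 = 1/1024.

1/1024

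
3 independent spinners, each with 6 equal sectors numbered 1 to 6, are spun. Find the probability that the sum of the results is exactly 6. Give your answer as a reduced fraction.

5/108

There are 6^3 = 216 equally likely outcomes.
The number of ordered 3-tuples from {1,…,6} summing to 6 is 10.
P(sum = 6) = 10/216 = 5/108.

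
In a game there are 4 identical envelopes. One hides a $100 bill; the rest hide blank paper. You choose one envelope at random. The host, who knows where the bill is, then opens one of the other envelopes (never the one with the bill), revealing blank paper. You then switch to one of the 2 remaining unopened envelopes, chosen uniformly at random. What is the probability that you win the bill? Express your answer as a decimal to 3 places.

Your original envelope holds the bill with probability 1/4, so the other 3 collectively hold it with probability 3/4.
The host can always find an empty envelope to open, so this doesn't change that 3/4; it is now spread over the 2 remaining unopened envelopes.
P(win by switching) = (3/4) · (1/2) = 3/8 ≈ 0.375.

0.375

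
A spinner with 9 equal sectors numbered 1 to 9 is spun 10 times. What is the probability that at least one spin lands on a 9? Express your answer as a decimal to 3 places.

P(no spin lands on a 9) = (8/9)^10 ≈ 0.308.
P(at least one) = 1 − 0.308 = 0.692.

0.692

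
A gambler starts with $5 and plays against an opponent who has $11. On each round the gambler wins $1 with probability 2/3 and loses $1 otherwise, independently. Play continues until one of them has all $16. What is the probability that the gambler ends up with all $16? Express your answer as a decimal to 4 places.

0.9688

Let r = q/p = (1/3)/(2/3) = 1/2. The recurrence P(i) = p·P(i+1) + q·P(i−1) with P(0)=0, P(16)=1 gives P(i) = (1 − r^i)/(1 − r^16).
P(5) = (1 − (1/2)^5) / (1 − (1/2)^16) = 63488/65535 ≈ 0.9688.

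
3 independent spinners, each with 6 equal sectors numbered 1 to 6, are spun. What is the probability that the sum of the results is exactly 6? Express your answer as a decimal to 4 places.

There are 6^3 = 216 equally likely outcomes.
The number of ordered 3-tuples from {1,…,6} summing to 6 is 10.
P(sum = 6) = 10/216 = 5/108 ≈ 0.0463.

0.0463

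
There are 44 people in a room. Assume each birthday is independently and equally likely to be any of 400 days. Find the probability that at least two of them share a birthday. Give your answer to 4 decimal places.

It's easier to compute the probability that all 44 are distinct.
P(all distinct) = 400/400 · 399/400 · ··· · 357/400 ≈ 0.0858.
So the probability of at least one match is 1 − 0.0858 = 0.9142.

0.9142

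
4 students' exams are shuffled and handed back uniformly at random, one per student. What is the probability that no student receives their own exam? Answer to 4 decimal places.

0.3750

This is the derangement probability: permutations of 4 with no fixed point.
D(4) = 4! · (1 − 1/1! + 1/2! − ··· + (−1)^4/4!) = 9.
P = 9/24 = 3/8 ≈ 0.3750.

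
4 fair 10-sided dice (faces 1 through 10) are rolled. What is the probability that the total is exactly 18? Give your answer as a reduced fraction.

There are 10^4 = 10000 equally likely outcomes.
The number of ordered 4-tuples from {1,…,10} summing to 18 is 540.
P(sum = 18) = 540/10000 = 27/500.

27/500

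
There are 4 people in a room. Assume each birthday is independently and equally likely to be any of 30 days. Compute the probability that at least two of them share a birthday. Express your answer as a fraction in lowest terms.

It's easier to compute the probability that all 4 are distinct.
P(all distinct) = 30/30 · 29/30 · ··· · 27/30 = 203/250.
So the probability of at least one match is 1 − 203/250 = 47/250.

47/250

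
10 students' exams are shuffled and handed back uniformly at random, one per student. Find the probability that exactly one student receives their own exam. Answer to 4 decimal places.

Choose which one is fixed: C(10,1) = 10 ways.
The remaining 9 must have no fixed point: D(9) = 133496.
P = 10·133496/3628800 = 16687/45360 ≈ 0.3679.

0.3679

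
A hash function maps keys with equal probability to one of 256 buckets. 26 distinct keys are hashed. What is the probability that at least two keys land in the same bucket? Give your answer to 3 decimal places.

0.731

It's easier to compute the probability that all 26 are distinct.
P(all distinct) = 256/256 · 255/256 · ··· · 231/256 ≈ 0.269.
So the probability of at least one match is 1 − 0.269 = 0.731.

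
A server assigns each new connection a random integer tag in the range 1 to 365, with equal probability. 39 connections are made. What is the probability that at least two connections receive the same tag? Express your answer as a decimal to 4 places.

It's easier to compute the probability that all 39 are distinct.
P(all distinct) = 365/365 · 364/365 · ··· · 327/365 ≈ 0.1218.
So the probability of at least one match is 1 − 0.1218 = 0.8782.

0.8782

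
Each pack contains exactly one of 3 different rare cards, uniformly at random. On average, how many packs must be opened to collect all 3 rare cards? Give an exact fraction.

11/2

After i distinct types are collected, each trial gives a new one with probability (3−i)/3, so the expected wait for the next new type is 3/(3−i).
E = 3/3 + 3/2 + 3/1 = 11/2.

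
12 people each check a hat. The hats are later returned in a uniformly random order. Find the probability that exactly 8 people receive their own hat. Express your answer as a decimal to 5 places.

0.00001

Choose which 8 of the 12 are fixed: C(12,8) = 495 ways.
The remaining 4 must have no fixed point: D(4) = 9.
P = 495·9/479001600 = 1/107520 ≈ 0.00001.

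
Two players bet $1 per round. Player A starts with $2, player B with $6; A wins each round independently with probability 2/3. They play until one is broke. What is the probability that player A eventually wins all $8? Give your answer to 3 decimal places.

Let r = q/p = (1/3)/(2/3) = 1/2. The recurrence P(i) = p·P(i+1) + q·P(i−1) with P(0)=0, P(8)=1 gives P(i) = (1 − r^i)/(1 − r^8).
P(2) = (1 − (1/2)^2) / (1 − (1/2)^8) = 64/85 ≈ 0.753.

0.753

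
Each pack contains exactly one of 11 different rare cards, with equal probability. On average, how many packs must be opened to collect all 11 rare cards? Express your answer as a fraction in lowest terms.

After i distinct types are collected, each trial gives a new one with probability (11−i)/11, so the expected wait for the next new type is 11/(11−i).
E = 11/11 + 11/10 + 11/9 + 11/8 + 11/7 + 11/6 + 11/5 + 11/4 + 11/3 + 11/2 + 11/1 = 83711/2520.

83711/2520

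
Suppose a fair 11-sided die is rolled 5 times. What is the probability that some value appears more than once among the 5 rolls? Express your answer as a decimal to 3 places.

P(all 5 different) = 11/11 · 10/11 · ··· · 7/11 ≈ 0.344.
P(at least two equal) = 1 − 0.344 = 0.656.

0.656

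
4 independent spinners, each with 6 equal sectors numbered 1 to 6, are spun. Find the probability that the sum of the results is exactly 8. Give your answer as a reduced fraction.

35/1296

There are 6^4 = 1296 equally likely outcomes.
The number of ordered 4-tuples from {1,…,6} summing to 8 is 35.
P(sum = 8) = 35/1296.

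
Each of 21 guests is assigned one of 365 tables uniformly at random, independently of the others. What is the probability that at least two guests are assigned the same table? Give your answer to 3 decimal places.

0.444

It's easier to compute the probability that all 21 are distinct.
P(all distinct) = 365/365 · 364/365 · ··· · 345/365 ≈ 0.556.
So the probability of at least one match is 1 − 0.556 = 0.444.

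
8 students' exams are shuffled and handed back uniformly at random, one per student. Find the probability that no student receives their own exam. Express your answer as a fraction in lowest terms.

This is the derangement probability: permutations of 8 with no fixed point.
D(8) = 8! · (1 − 1/1! + 1/2! − ··· + (−1)^8/8!) = 14833.
P = 14833/40320 = 2119/5760.

2119/5760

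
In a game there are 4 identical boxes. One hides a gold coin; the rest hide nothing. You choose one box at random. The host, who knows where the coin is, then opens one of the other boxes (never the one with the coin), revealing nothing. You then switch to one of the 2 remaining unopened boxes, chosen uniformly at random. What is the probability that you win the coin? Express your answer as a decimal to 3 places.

Your original box holds the coin with probability 1/4, so the other 3 collectively hold it with probability 3/4.
The host can always find an empty box to open, so this doesn't change that 3/4; it is now spread over the 2 remaining unopened boxes.
P(win by switching) = (3/4) · (1/2) = 3/8 ≈ 0.375.

0.375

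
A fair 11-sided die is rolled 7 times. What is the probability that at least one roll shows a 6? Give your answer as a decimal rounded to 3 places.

0.487

P(no roll shows a 6) = (10/11)^7 ≈ 0.513.
P(at least one) = 1 − 0.513 = 0.487.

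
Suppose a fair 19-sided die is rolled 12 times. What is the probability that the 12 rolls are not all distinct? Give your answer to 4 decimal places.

0.9891

P(all 12 different) = 19/19 · 18/19 · ··· · 8/19 ≈ 0.0109.
P(at least two equal) = 1 − 0.0109 = 0.9891.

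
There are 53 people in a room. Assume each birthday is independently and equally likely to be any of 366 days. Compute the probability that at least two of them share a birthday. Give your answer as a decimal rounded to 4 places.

0.9809

It's easier to compute the probability that all 53 are distinct.
P(all distinct) = 366/366 · 365/366 · ··· · 314/366 ≈ 0.0191.
So the probability of at least one match is 1 − 0.0191 = 0.9809.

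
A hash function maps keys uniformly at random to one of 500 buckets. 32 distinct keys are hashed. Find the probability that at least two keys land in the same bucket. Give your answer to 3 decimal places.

0.637

It's easier to compute the probability that all 32 are distinct.
P(all distinct) = 500/500 · 499/500 · ··· · 469/500 ≈ 0.363.
So the probability of at least one match is 1 − 0.363 = 0.637.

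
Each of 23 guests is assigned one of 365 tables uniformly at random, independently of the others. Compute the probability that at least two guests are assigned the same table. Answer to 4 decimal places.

It's easier to compute the probability that all 23 are distinct.
P(all distinct) = 365/365 · 364/365 · ··· · 343/365 ≈ 0.4927.
So the probability of at least one match is 1 − 0.4927 = 0.5073.

0.5073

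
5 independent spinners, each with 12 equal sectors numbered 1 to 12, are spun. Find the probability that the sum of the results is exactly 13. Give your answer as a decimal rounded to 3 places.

0.002

There are 12^5 = 248832 equally likely outcomes.
The number of ordered 5-tuples from {1,…,12} summing to 13 is 495.
P(sum = 13) = 495/248832 = 55/27648 ≈ 0.002.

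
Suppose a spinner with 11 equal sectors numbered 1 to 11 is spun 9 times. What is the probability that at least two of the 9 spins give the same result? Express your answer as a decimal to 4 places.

0.9915

P(all 9 different) = 11/11 · 10/11 · ··· · 3/11 ≈ 0.0085.
P(at least two equal) = 1 − 0.0085 = 0.9915.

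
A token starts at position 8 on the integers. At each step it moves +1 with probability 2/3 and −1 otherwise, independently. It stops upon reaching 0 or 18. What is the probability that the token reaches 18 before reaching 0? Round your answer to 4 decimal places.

Let r = q/p = (1/3)/(2/3) = 1/2. The recurrence P(i) = p·P(i+1) + q·P(i−1) with P(0)=0, P(18)=1 gives P(i) = (1 − r^i)/(1 − r^18).
P(8) = (1 − (1/2)^8) / (1 − (1/2)^18) = 87040/87381 ≈ 0.9961.

0.9961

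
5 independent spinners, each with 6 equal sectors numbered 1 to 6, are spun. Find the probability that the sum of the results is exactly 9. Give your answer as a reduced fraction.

35/3888

There are 6^5 = 7776 equally likely outcomes.
The number of ordered 5-tuples from {1,…,6} summing to 9 is 70.
P(sum = 9) = 70/7776 = 35/3888.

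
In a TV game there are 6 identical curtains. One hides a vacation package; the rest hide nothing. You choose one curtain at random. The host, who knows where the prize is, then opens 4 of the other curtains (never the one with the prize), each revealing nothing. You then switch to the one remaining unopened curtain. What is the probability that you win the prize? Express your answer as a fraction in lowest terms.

5/6

Your original curtain holds the prize with probability 1/6, so the other 5 collectively hold it with probability 5/6.
The host can always find 4 empty curtains to open, so the reveals don't change that 5/6; it is now spread over the 1 remaining unopened curtain.
P(win by switching) = (5/6) · (1/1) = 5/6.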